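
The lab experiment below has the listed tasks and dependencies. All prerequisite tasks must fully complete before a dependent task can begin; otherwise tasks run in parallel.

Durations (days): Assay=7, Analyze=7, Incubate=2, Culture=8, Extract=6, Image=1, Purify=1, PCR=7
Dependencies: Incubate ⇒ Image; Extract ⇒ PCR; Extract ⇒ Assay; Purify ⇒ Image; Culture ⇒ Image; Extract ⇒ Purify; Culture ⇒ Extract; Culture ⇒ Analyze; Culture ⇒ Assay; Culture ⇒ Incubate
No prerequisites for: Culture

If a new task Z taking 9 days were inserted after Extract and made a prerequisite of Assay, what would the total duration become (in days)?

30

Originally the lab experiment takes 21 days.
With Z inserted, Assay now waits for max(Culture, Extract, Z).
New critical path: Culture→Extract→Z→Assay = 8+6+9+7 = 30 ⇒ 30 days.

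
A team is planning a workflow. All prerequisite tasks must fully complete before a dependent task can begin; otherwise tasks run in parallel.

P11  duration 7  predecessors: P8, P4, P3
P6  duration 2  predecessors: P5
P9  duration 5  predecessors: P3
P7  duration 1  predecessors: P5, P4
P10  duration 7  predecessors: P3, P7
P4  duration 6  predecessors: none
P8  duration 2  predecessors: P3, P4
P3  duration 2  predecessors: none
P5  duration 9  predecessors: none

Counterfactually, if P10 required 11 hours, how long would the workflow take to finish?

Actual critical path: P5→P7→P10 = 9+1+7 = 17 ⇒ 17 hours.
Since P10 is critical, the +4 change carries straight to that chain (now 21 hours).
That remains the longest chain; total 21 hours.

21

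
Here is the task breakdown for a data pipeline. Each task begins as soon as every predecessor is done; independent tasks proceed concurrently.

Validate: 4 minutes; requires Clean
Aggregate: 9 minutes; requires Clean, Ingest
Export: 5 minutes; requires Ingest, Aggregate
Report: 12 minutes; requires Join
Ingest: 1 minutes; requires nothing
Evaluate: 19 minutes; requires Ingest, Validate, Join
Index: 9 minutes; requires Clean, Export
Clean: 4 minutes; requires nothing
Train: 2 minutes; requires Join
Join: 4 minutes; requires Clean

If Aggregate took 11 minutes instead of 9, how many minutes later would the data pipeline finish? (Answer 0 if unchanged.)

2

Critical path before the change: Clean→Aggregate→Export→Index = 4+9+5+9 = 27 giving 27 minutes.
Aggregate is on the critical path; changing it to 11 makes that path 29 minutes.
The critical path is still Clean→Aggregate→Export→Index; finish is now 29 minutes.
Change in finish: 29 − 27 = +2 minutes.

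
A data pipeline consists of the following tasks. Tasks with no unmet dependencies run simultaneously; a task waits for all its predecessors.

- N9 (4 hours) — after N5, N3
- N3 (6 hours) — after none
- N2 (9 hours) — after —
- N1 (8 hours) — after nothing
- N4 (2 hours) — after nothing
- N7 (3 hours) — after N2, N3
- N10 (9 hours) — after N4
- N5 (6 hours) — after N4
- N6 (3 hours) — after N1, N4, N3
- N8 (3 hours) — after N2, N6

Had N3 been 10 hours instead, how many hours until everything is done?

The binding path is N1→N6→N8 = 8+3+3 = 14; finish at 14 hours.
The longest path through N3 is only 12 hours, so N3 has float 2.
Now N3→N6→N8 = 10+3+3 = 16 is longest, so the finish becomes 16 hours.

16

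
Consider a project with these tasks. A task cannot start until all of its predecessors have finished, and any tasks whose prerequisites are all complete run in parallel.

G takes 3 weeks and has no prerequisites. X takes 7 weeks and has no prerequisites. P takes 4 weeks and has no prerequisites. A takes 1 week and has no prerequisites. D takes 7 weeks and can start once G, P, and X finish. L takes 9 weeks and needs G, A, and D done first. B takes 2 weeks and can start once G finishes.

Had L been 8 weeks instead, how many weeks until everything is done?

22

As given, the longest chain is X→D→L = 7+7+9 = 23, so the finish is 23 weeks.
L is on the critical path; changing it to 8 makes that path 22 weeks.
No other chain overtakes it, so the finish is 22 weeks.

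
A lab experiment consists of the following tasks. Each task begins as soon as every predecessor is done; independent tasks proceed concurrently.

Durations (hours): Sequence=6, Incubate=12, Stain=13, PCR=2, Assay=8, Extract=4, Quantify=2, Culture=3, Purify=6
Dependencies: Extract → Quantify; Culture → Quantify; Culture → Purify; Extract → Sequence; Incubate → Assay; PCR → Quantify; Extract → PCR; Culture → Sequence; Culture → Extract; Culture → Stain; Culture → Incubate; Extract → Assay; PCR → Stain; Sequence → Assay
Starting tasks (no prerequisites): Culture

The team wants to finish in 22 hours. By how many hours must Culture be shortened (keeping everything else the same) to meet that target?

Current finish: 23 hours; target: 22.
Culture is on every critical path, so each hour cut from Culture cuts the finish by one (this holds down to a finish of 21).
Need 23 − 22 = 1 hour off Culture → Culture becomes 2 hours, finish becomes 22.

1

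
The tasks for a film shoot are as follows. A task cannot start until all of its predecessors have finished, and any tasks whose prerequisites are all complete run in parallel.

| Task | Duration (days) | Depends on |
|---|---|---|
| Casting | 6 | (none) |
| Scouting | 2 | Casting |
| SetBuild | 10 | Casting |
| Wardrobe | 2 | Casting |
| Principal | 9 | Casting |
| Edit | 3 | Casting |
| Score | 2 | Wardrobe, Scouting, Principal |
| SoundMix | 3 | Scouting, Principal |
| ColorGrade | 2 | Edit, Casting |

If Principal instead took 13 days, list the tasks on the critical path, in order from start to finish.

Casting, Principal, SoundMix

Baseline: Casting→Principal→SoundMix = 6+9+3 = 18 → 18 days.
Principal is on the critical path; changing it to 13 makes that path 22 days.
The critical path is still Casting→Principal→SoundMix; finish is now 22 days.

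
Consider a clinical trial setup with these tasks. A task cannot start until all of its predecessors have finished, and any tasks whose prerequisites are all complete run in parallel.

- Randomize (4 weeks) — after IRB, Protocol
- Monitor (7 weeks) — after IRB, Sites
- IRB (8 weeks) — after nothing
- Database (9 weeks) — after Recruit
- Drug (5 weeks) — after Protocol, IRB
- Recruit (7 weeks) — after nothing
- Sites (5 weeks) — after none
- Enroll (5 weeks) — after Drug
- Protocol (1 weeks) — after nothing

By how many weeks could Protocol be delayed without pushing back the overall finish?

Critical path: IRB→Drug→Enroll = 8+5+5 = 18, so the finish is 18 weeks.
Longest path through Protocol: 11 weeks (earliest finish 1, latest finish 8).
So Protocol can slip 8 − 1 = 7 weeks.

7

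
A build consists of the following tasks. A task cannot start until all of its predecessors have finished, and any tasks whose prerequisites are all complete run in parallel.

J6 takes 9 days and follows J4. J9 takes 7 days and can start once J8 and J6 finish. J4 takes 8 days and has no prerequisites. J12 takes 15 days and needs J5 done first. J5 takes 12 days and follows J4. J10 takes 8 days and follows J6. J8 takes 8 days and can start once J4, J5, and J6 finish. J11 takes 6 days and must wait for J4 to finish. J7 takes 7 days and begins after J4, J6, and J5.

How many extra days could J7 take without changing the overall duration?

8

Critical path: J4→J5→J8→J9 = 8+12+8+7 = 35, so the finish is 35 days.
J7 finishes as early as 27 and must finish by 35.
Float = 35 − 27 = 8.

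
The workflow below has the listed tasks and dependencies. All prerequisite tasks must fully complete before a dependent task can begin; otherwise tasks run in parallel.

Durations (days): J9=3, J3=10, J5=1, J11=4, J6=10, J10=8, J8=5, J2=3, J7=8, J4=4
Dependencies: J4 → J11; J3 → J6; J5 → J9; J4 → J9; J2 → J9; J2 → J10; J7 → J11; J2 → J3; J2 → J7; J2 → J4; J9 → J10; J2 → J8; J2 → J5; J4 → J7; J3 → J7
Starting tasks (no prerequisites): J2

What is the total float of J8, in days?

17

The longest chain is J2→J3→J7→J11 = 3+10+8+4 = 25; overall finish 25 days.
The longest chain containing J8 totals 8 days.
Float = 25 − 8 = 17.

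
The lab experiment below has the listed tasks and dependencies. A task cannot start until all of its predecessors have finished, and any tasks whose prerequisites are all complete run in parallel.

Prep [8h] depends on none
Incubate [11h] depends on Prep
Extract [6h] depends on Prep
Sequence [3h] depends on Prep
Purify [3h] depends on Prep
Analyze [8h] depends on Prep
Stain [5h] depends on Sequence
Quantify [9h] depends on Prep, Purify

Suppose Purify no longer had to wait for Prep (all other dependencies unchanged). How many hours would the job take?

Original critical path: Prep→Purify→Quantify = 8+3+9 = 20 ⇒ 20 hours.
Without Prep→Purify, Purify's earliest start moves from 8 to 0.
New critical path: Prep→Incubate = 8+11 = 19 ⇒ 19 hours.

19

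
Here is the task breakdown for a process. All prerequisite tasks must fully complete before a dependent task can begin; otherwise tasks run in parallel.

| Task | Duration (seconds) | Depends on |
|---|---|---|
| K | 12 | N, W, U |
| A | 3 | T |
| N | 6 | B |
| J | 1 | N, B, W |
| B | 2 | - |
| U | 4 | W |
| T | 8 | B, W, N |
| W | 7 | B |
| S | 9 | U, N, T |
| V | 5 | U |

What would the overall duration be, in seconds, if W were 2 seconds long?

25

Actual critical path: B→W→T→S = 2+7+8+9 = 26 ⇒ 26 seconds.
Since W is critical, the -5 change carries straight to that chain (now 21 seconds).
New critical path: B→N→T→S = 2+6+8+9 = 25 ⇒ 25 seconds.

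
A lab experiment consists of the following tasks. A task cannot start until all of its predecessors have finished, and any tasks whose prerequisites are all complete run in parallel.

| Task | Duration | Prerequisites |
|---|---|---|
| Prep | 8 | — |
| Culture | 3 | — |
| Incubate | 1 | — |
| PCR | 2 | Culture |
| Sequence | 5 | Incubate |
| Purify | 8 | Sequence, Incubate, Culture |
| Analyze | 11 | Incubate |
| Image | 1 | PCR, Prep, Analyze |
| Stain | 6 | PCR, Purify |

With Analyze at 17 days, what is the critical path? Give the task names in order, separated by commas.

The binding path is Incubate→Sequence→Purify→Stain = 1+5+8+6 = 20; finish at 20 days.
Analyze is off the critical path — its longest chain is 13 days, giving 7 of slack.
That remains the longest chain; total 20 days.

Incubate, Sequence, Purify, Stain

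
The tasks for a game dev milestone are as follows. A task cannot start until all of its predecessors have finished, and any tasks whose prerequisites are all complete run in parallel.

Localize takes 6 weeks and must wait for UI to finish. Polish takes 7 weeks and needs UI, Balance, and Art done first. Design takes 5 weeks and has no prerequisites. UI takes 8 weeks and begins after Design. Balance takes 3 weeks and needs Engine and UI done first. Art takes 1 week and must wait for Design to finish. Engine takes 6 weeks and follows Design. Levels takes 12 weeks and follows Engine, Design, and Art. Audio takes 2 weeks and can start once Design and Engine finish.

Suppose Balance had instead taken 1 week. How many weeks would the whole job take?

Baseline: Design→UI→Balance→Polish = 5+8+3+7 = 23 → 23 weeks.
Balance lies on that path, so at 1 week the path becomes 21 weeks.
Now Design→Engine→Levels = 5+6+12 = 23 is longest, so the finish becomes 23 weeks.

23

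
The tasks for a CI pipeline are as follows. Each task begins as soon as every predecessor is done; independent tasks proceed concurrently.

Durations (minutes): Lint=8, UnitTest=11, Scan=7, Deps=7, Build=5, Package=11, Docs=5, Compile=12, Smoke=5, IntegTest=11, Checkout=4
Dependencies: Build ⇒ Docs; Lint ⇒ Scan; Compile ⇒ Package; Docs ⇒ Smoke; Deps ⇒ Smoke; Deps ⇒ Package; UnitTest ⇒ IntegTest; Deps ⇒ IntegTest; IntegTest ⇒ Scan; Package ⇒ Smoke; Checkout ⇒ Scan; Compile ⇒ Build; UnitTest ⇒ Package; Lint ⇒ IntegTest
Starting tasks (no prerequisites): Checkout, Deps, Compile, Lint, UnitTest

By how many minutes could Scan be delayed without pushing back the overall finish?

0

UnitTest→IntegTest→Scan = 11+11+7 = 29 sets the makespan at 29 minutes.
The longest chain containing Scan totals 29 minutes.
So Scan can slip 29 − 29 = 0 minutes.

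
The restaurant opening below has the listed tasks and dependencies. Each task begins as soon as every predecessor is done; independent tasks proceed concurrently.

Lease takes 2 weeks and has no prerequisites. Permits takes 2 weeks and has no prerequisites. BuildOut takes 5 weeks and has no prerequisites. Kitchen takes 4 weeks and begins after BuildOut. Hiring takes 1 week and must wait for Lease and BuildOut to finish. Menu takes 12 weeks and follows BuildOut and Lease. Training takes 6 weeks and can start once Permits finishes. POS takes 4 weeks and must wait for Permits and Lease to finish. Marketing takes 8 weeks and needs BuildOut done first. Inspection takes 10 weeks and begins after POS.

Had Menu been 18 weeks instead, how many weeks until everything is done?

23

As given, the longest chain is BuildOut→Menu = 5+12 = 17, so the finish is 17 weeks.
Menu is on the critical path; changing it to 18 makes that path 23 weeks.
That remains the longest chain; total 23 weeks.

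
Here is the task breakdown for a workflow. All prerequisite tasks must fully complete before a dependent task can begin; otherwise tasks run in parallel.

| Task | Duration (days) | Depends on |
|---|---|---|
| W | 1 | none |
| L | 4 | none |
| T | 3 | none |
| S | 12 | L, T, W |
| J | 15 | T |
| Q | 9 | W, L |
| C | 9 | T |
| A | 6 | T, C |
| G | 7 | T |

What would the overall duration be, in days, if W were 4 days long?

18

Baseline: T→J = 3+15 = 18 → 18 days.
The longest path through W is only 13 days, so W has float 5.
No other chain overtakes it, so the finish is 18 days.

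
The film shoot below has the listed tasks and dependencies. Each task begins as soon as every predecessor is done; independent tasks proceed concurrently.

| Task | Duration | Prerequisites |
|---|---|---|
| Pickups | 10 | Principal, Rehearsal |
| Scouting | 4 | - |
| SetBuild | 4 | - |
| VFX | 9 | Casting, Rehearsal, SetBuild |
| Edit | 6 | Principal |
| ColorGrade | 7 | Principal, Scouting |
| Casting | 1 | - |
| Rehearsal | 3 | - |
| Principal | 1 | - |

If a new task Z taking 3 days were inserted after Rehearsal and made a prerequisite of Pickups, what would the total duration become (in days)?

16

Originally the film shoot takes 13 days.
With Z inserted, Pickups now waits for max(Principal, Rehearsal, Z).
New critical path: Rehearsal→Z→Pickups = 3+3+10 = 16 ⇒ 16 days.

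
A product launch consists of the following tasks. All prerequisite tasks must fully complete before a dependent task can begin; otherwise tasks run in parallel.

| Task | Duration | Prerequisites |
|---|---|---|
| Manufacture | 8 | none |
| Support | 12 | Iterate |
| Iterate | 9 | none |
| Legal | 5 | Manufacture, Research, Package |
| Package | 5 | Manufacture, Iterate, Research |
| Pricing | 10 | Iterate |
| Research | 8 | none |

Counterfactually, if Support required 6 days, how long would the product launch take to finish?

19

As given, the longest chain is Iterate→Support = 9+12 = 21, so the finish is 21 days.
Support lies on that path, so at 6 days the path becomes 15 days.
Now Iterate→Package→Legal = 9+5+5 = 19 is longest, so the finish becomes 19 days.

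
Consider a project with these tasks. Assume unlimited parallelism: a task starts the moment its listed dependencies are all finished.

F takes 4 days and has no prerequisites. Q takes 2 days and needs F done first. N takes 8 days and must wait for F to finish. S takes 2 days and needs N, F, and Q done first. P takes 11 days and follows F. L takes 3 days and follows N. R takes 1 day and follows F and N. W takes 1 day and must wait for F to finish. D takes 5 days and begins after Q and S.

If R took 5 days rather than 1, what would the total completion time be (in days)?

The binding path is F→N→S→D = 4+8+2+5 = 19; finish at 19 days.
R is off the critical path — its longest chain is 13 days, giving 6 of slack.
That remains the longest chain; total 19 days.

19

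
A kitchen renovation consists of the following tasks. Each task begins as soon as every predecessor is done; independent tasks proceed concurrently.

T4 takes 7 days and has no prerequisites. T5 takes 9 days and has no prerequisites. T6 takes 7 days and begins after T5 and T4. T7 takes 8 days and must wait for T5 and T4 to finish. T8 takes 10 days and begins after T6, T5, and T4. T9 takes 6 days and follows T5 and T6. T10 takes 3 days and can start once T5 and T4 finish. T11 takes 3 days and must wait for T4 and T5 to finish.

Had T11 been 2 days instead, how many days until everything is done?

26

Actual critical path: T5→T6→T8 = 9+7+10 = 26 ⇒ 26 days.
T11 is off the critical path — its longest chain is 12 days, giving 14 of slack.
No other chain overtakes it, so the finish is 26 days.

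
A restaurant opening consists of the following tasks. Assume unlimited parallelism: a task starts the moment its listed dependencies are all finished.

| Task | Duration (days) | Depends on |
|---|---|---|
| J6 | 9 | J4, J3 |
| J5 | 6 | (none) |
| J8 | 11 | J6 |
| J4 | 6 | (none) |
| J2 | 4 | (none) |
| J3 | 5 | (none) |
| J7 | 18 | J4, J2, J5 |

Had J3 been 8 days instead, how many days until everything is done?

Critical path before the change: J4→J6→J8 = 6+9+11 = 26 giving 26 days.
J3 has 1 day of float (longest path through it is 25).
The binding chain switches to J3→J6→J8 = 8+9+11 = 28; finish 28 days.

28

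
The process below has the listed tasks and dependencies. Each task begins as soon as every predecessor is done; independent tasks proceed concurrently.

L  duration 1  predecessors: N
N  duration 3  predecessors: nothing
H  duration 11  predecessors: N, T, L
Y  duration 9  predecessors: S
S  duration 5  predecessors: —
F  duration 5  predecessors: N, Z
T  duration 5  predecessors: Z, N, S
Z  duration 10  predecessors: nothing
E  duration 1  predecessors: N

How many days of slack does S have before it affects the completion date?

Critical path: Z→T→H = 10+5+11 = 26, so the finish is 26 days.
Longest path through S: 21 days (earliest finish 5, latest finish 10).
Float = 26 − 21 = 5.

5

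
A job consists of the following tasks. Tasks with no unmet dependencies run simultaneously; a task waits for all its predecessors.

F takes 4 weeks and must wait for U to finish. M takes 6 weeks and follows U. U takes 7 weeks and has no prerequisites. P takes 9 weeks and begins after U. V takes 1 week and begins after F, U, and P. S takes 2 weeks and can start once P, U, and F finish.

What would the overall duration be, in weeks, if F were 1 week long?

18

Actual critical path: U→P→S = 7+9+2 = 18 ⇒ 18 weeks.
The longest path through F is only 13 weeks, so F has float 5.
No other chain overtakes it, so the finish is 18 weeks.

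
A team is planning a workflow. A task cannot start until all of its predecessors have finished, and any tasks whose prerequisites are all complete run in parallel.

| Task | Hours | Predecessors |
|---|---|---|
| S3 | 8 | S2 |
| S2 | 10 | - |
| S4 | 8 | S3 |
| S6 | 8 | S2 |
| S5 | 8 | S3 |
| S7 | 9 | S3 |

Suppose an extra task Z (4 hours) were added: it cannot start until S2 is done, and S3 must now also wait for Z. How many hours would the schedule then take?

31

Originally the schedule takes 27 hours.
With Z inserted, S3 now waits for max(S2, Z).
New critical path: S2→Z→S3→S7 = 10+4+8+9 = 31 ⇒ 31 hours.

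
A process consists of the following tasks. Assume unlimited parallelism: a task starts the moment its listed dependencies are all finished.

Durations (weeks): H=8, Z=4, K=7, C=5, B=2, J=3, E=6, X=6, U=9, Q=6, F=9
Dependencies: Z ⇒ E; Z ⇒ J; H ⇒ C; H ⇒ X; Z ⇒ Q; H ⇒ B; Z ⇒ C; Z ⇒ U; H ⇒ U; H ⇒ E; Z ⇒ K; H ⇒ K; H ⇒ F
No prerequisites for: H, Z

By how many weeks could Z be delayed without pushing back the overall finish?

4

H→U = 8+9 = 17 sets the makespan at 17 weeks.
The longest chain containing Z totals 13 weeks.
So Z can slip 8 − 4 = 4 weeks.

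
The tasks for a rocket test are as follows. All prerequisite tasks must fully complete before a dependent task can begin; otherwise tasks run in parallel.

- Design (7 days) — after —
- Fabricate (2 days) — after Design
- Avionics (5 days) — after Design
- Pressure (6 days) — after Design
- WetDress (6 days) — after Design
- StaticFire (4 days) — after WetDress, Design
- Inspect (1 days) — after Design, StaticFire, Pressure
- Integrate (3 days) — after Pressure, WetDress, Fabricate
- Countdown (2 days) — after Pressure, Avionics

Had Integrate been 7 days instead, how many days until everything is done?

Baseline: Design→WetDress→StaticFire→Inspect = 7+6+4+1 = 18 → 18 days.
Integrate is off the critical path — its longest chain is 16 days, giving 2 of slack.
Now Design→Pressure→Integrate = 7+6+7 = 20 is longest, so the finish becomes 20 days.

20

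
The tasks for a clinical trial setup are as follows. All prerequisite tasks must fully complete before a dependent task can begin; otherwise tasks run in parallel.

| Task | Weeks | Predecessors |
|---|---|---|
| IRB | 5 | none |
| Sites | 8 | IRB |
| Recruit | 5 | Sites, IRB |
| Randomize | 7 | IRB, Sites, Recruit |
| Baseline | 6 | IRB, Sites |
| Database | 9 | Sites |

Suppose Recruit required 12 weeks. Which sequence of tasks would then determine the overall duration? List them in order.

As given, the longest chain is IRB→Sites→Recruit→Randomize = 5+8+5+7 = 25, so the finish is 25 weeks.
Since Recruit is critical, the +7 change carries straight to that chain (now 32 weeks).
No other chain overtakes it, so the finish is 32 weeks.

IRB, Sites, Recruit, Randomize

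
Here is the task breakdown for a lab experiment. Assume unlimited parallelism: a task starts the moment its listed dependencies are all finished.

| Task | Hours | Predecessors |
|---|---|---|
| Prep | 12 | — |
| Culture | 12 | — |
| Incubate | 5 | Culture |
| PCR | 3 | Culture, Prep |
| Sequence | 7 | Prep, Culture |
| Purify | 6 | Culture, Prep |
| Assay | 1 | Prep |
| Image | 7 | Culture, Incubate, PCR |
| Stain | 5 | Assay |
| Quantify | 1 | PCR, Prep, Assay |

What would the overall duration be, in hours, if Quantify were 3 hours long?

24

Critical path before the change: Culture→Incubate→Image = 12+5+7 = 24 giving 24 hours.
Quantify has 8 hours of float (longest path through it is 16).
That remains the longest chain; total 24 hours.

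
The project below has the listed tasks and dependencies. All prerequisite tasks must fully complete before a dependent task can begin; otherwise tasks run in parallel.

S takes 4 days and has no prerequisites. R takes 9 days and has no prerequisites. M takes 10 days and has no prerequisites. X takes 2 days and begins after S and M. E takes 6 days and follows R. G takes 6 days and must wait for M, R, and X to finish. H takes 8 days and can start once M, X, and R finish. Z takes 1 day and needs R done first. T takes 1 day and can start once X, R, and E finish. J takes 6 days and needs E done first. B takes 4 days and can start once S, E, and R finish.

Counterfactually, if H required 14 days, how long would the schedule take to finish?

26

Critical path before the change: R→E→J = 9+6+6 = 21 giving 21 days.
H is off the critical path — its longest chain is 20 days, giving 1 of slack.
New critical path: M→X→H = 10+2+14 = 26 ⇒ 26 days.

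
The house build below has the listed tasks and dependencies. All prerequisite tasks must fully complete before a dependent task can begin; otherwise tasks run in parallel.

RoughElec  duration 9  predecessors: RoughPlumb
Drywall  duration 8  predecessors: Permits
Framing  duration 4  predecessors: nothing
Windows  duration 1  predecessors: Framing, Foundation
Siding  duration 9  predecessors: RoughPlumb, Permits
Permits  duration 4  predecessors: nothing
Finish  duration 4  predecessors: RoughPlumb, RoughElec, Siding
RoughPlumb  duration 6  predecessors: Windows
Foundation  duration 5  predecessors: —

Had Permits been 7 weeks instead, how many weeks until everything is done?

Actual critical path: Foundation→Windows→RoughPlumb→RoughElec→Finish = 5+1+6+9+4 = 25 ⇒ 25 weeks.
Permits has 8 weeks of float (longest path through it is 17).
No other chain overtakes it, so the finish is 25 weeks.

25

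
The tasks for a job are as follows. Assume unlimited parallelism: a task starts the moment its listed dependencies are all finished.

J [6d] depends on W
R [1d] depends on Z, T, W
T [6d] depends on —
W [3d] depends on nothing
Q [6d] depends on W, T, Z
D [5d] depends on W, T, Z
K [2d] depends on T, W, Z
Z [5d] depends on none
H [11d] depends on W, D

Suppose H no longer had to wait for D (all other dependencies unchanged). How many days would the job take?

14

Original critical path: T→D→H = 6+5+11 = 22 ⇒ 22 days.
Without D→H, H's earliest start moves from 11 to 3.
The longest chain is now W→H = 3+11 = 14, so the job takes 14 days.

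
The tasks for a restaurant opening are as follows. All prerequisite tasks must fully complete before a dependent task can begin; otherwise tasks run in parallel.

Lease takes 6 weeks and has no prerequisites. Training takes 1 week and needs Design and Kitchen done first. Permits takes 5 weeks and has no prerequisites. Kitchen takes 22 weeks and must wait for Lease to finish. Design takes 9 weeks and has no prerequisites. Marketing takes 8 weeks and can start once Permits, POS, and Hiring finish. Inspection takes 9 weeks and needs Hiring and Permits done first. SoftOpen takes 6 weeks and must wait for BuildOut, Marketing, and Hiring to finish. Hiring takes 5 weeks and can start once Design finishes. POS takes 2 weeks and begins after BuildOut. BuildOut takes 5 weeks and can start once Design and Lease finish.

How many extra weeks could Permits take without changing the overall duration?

11

The longest chain is Design→BuildOut→POS→Marketing→SoftOpen = 9+5+2+8+6 = 30; overall finish 30 weeks.
Permits finishes as early as 5 and must finish by 16.
So Permits can slip 16 − 5 = 11 weeks.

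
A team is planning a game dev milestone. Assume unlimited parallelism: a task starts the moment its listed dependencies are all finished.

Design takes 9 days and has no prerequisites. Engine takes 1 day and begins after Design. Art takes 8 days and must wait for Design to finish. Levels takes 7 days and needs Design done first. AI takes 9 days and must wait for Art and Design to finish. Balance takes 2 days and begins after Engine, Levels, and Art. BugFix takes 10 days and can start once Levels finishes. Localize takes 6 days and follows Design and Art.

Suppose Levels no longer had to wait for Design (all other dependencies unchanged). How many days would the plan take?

Original critical path: Design→Art→AI = 9+8+9 = 26 ⇒ 26 days.
Without Design→Levels, Levels's earliest start moves from 9 to 0.
After: Design→Art→AI = 9+8+9 = 26 → 26 days.

26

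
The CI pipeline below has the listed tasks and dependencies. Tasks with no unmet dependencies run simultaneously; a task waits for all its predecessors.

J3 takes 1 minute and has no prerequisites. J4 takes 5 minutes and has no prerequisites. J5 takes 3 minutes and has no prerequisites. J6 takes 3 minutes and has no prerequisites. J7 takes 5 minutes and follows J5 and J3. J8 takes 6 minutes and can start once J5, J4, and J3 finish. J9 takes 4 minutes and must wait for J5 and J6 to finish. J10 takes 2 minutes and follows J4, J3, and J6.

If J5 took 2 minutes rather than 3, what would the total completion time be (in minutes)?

11

As given, the longest chain is J4→J8 = 5+6 = 11, so the finish is 11 minutes.
J5 has 2 minutes of float (longest path through it is 9).
That remains the longest chain; total 11 minutes.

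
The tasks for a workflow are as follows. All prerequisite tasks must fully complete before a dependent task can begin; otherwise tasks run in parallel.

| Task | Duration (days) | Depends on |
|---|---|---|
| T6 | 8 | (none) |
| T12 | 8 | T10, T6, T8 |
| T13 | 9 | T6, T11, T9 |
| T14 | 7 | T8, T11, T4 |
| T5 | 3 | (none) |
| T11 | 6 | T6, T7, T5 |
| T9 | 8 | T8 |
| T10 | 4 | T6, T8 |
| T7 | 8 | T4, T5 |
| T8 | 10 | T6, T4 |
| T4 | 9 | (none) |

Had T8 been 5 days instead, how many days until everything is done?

Baseline: T4→T8→T9→T13 = 9+10+8+9 = 36 → 36 days.
T8 is on the critical path; changing it to 5 makes that path 31 days.
The binding chain switches to T4→T7→T11→T13 = 9+8+6+9 = 32; finish 32 days.

32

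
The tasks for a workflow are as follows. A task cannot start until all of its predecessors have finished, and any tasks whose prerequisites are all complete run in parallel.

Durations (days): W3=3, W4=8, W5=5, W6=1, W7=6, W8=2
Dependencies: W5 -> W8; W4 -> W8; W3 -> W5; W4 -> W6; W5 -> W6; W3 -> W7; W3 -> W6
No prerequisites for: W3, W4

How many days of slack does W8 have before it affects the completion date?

0

W3→W5→W8 = 3+5+2 = 10 sets the makespan at 10 days.
The longest chain containing W8 totals 10 days.
Slack of W8 = 8 − 8 = 0 days.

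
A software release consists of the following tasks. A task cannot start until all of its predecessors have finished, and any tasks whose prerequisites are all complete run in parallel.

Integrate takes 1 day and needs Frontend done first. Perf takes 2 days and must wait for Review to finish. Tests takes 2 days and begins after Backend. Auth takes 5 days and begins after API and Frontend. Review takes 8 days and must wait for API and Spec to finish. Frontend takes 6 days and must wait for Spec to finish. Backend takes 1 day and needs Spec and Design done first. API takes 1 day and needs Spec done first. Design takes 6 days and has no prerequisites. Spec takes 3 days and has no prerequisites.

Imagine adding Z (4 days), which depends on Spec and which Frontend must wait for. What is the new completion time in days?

Originally the project takes 14 days.
With Z inserted, Frontend now waits for max(Spec, Z).
New critical path: Spec→Z→Frontend→Auth = 3+4+6+5 = 18 ⇒ 18 days.

18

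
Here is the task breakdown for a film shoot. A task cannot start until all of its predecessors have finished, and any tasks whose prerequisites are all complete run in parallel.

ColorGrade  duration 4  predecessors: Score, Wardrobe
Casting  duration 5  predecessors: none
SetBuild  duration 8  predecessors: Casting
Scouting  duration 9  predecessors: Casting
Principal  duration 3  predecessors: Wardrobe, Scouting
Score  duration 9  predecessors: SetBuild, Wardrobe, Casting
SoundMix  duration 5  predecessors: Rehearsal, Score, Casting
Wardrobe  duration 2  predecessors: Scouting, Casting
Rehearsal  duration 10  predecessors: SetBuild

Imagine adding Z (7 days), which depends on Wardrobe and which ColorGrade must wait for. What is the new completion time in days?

Originally the plan takes 30 days.
With Z inserted, ColorGrade now waits for max(Score, Wardrobe, Z).
New critical path: Casting→Scouting→Wardrobe→Score→SoundMix = 5+9+2+9+5 = 30 ⇒ 30 days.

30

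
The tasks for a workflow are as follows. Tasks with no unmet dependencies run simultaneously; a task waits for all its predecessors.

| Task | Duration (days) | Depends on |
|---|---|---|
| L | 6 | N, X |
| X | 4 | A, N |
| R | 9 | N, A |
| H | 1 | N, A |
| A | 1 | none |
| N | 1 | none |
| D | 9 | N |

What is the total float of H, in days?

9

The longest chain is A→X→L = 1+4+6 = 11; overall finish 11 days.
The longest chain containing H totals 2 days.
Float = 11 − 2 = 9.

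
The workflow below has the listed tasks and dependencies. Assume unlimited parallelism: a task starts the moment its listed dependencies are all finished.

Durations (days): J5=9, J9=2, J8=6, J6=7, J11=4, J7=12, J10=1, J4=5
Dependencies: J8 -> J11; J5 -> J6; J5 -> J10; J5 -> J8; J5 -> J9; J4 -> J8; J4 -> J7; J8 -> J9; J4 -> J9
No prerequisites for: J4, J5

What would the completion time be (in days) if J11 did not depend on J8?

17

Before: longest chain J5→J8→J11 = 9+6+4 = 19, finish 19.
Without J8→J11, J11's earliest start moves from 15 to 0.
New critical path: J4→J7 = 5+12 = 17 ⇒ 17 days.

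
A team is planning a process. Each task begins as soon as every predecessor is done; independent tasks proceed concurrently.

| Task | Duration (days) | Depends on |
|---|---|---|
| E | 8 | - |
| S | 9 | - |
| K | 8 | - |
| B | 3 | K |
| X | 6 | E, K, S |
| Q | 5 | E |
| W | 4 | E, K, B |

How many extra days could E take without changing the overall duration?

1

S→X = 9+6 = 15 sets the makespan at 15 days.
E finishes as early as 8 and must finish by 9.
Float = 15 − 14 = 1.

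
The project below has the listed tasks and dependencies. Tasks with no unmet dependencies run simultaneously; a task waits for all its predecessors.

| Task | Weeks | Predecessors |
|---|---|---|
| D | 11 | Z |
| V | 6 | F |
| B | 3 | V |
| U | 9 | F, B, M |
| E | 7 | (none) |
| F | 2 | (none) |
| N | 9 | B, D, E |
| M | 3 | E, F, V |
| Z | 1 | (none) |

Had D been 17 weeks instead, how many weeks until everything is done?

27

The binding path is Z→D→N = 1+11+9 = 21; finish at 21 weeks.
D is on the critical path; changing it to 17 makes that path 27 weeks.
The critical path is still Z→D→N; finish is now 27 weeks.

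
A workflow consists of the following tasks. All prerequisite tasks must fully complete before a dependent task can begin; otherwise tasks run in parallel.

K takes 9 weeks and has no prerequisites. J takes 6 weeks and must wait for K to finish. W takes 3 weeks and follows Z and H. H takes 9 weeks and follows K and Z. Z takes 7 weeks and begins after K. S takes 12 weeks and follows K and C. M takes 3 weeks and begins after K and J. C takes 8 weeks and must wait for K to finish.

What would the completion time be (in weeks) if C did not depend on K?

28

Original critical path: K→C→S = 9+8+12 = 29 ⇒ 29 weeks.
Without K→C, C's earliest start moves from 9 to 0.
After: K→Z→H→W = 9+7+9+3 = 28 → 28 weeks.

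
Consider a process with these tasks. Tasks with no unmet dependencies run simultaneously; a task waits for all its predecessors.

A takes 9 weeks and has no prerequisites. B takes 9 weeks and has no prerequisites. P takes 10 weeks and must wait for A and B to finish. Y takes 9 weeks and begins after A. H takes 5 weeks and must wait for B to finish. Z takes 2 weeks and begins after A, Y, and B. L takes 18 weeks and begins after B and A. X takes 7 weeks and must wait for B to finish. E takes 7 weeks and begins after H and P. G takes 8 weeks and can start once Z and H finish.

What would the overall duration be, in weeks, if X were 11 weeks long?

As given, the longest chain is A→Y→Z→G = 9+9+2+8 = 28, so the finish is 28 weeks.
X is off the critical path — its longest chain is 16 weeks, giving 12 of slack.
The critical path is still A→Y→Z→G; finish is now 28 weeks.

28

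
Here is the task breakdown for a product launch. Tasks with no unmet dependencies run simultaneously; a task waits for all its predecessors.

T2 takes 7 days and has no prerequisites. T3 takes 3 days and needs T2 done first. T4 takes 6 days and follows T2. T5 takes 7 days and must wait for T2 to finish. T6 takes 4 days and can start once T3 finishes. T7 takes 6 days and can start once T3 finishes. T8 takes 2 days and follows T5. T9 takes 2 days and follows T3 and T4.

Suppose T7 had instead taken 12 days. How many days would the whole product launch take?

22

Critical path before the change: T2→T3→T7 = 7+3+6 = 16 giving 16 days.
Since T7 is critical, the +6 change carries straight to that chain (now 22 days).
No other chain overtakes it, so the finish is 22 days.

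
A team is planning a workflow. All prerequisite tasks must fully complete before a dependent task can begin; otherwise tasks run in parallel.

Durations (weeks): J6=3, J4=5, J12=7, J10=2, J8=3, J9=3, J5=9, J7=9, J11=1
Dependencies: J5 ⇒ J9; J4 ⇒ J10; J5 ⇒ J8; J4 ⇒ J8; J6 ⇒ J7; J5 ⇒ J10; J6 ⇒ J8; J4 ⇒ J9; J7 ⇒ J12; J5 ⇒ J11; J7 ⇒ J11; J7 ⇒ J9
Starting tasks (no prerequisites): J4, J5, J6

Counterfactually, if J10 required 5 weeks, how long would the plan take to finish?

19

Actual critical path: J6→J7→J12 = 3+9+7 = 19 ⇒ 19 weeks.
J10 is off the critical path — its longest chain is 11 weeks, giving 8 of slack.
That remains the longest chain; total 19 weeks.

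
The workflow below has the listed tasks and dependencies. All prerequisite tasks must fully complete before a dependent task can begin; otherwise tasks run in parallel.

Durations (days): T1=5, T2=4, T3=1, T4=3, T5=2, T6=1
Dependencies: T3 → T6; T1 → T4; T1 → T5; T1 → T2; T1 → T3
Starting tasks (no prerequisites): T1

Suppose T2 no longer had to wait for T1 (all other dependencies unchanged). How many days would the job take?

8

Before: longest chain T1→T2 = 5+4 = 9, finish 9.
Without T1→T2, T2's earliest start moves from 5 to 0.
The longest chain is now T1→T4 = 5+3 = 8, so the job takes 8 days.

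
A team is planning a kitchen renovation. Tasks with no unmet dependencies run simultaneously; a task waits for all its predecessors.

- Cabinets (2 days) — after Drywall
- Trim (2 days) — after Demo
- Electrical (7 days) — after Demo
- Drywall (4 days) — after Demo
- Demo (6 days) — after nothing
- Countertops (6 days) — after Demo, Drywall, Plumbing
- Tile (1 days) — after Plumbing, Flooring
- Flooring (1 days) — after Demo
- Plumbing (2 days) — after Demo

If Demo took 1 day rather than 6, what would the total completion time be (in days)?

11

Critical path before the change: Demo→Drywall→Countertops = 6+4+6 = 16 giving 16 days.
Since Demo is critical, the -5 change carries straight to that chain (now 11 days).
No other chain overtakes it, so the finish is 11 days.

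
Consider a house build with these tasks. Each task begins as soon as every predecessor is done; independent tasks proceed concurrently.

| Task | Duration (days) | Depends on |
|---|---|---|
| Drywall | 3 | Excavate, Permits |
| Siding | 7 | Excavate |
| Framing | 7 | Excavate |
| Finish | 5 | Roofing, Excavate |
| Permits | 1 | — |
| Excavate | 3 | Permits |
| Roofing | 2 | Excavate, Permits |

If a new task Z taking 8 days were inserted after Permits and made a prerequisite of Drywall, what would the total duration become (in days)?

Originally the plan takes 11 days.
With Z inserted, Drywall now waits for max(Excavate, Permits, Z).
New critical path: Permits→Z→Drywall = 1+8+3 = 12 ⇒ 12 days.

12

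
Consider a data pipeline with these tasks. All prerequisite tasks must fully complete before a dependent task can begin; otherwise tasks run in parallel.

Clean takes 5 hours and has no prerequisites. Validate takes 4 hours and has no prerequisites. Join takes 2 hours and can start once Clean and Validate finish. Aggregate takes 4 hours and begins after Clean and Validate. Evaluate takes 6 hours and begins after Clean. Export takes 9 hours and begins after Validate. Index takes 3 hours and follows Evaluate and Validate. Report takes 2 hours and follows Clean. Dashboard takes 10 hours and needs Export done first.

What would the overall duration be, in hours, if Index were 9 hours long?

The binding path is Validate→Export→Dashboard = 4+9+10 = 23; finish at 23 hours.
Index is off the critical path — its longest chain is 14 hours, giving 9 of slack.
The critical path is still Validate→Export→Dashboard; finish is now 23 hours.

23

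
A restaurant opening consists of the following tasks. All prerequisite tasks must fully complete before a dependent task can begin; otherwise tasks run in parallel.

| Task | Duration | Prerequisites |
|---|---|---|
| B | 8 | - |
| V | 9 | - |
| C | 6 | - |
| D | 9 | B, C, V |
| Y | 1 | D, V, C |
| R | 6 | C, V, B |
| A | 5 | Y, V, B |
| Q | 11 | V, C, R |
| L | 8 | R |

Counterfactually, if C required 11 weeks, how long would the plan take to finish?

Baseline: V→R→Q = 9+6+11 = 26 → 26 weeks.
The longest path through C is only 23 weeks, so C has float 3.
Now C→R→Q = 11+6+11 = 28 is longest, so the finish becomes 28 weeks.

28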